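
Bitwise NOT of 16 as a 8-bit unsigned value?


~0b10000 = 0b11101111 = 239 (8-bit unsigned)

239


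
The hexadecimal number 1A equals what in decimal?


1A hex = 26 decimal

26


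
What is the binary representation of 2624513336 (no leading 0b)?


2624513336 = 10011100011011101110010100111000 in binary

10011100011011101110010100111000


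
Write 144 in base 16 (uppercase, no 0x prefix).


144 = 90 hex

90


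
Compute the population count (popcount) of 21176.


0b101001010111000 has 7 set bits

7


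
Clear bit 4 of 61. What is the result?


61 & ~(1 << 4) = 45

45


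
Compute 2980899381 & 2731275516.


0b10110001101011001110101000110101 & 0b10100010110010111111010011111100 = 0b10100000100010001110000000110100 = 2693324852

2693324852


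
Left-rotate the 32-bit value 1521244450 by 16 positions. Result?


Rotate 0b1011010101011000101100100100010 left by 16 (32-bit) = 0b1011001001000100101101010101100 = 1495423660

1495423660


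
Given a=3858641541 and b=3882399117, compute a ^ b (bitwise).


3858641541 ^ 3882399117 = 43419400

43419400


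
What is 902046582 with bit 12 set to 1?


902046582 | (1 << 12) = 902046582 | 4096 = 902050678

902050678


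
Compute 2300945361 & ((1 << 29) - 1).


2300945361 & 536870911 = 153461713

153461713


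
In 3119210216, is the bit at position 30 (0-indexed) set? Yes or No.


0b10111001111010110101111011101000, bit 30 = 0. No

No


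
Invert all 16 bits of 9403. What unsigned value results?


9403 ^ 65535 = 56132

56132


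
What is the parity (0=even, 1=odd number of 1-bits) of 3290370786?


0b11000100000111110001001011100010 has 14 ones => parity 0

0


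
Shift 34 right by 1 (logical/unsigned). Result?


0b100010 >> 1 = 0b10001 = 17

17


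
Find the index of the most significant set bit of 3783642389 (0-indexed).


0b11100001100001011100110100010101. Highest set bit at position 31

31


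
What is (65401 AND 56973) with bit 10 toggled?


Step 1: 65401 & 56973 = 56841
Step 2: 56841 ^ (1 << 10) = 56841 ^ 1024 = 55817

55817


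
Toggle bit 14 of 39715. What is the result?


39715 ^ (1 << 14) = 39715 ^ 16384 = 56099

56099


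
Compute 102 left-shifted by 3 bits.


0b1100110 << 3 = 0b1100110000 = 816

816


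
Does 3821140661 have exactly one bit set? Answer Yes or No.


0b11100011110000011111101010110101. Multiple bits set => No

No


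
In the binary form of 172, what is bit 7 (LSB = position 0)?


0b10101100, position 7 = 1

1


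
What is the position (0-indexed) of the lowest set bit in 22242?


0b101011011100010. Lowest set bit at position 1

1


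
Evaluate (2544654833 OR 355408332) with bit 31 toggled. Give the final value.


Step 1: 2544654833 | 355408332 = 2544851453
Step 2: 2544851453 ^ (1 << 31) = 2544851453 ^ 2147483648 = 397367805

397367805


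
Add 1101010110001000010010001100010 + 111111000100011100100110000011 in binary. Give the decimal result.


1101010110001000010010001100010 + 111111000100011100100110000011 = 10101001110101011110110111100101 = 2849369573

2849369573


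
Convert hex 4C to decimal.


4C hex = 76 decimal

76


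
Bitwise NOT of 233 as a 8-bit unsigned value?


~0b11101001 = 0b10110 = 22 (8-bit unsigned)

22


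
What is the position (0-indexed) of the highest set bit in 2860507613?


0b10101010011111111110000111011101. Highest set bit at position 31

31


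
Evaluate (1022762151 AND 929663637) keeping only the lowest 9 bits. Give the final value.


Step 1: 1022762151 & 929663637 = 878708869
Step 2: 878708869 & 511 = 133

133


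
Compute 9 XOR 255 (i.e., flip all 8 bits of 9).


9 ^ 255 = 246

246


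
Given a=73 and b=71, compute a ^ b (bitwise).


73 ^ 71 = 14

14


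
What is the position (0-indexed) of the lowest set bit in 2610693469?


0b10011011100111000000010101011101. Lowest set bit at position 0

0


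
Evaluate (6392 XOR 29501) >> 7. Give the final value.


Step 1: 6392 ^ 29501 = 27589
Step 2: 27589 >> 7 = 215

215


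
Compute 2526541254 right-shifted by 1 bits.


0b10010110100101111111010111000110 >> 1 = 0b1001011010010111111101011100011 = 1263270627

1263270627


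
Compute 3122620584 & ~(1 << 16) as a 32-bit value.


3122620584 & ~(1 << 16) = 3122555048

3122555048


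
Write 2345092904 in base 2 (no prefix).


2345092904 = 10001011110001110100011100101000 in binary

10001011110001110100011100101000


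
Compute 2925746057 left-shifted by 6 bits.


0b10101110011000110101011110001001 << 6 = 0b10101110011000110101011110001001000000 = 187247747648

187247747648


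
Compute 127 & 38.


0b1111111 & 0b100110 = 0b100110 = 38

38


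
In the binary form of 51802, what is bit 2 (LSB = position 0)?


0b1100101001011010, position 2 = 0

0


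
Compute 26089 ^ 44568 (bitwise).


0b110010111101001 ^ 0b1010111000011000 = 0b1100101111110001 = 52209

52209


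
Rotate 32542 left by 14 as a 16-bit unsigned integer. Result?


Rotate 0b111111100011110 left by 14 (16-bit) = 0b1001111111000111 = 40903

40903


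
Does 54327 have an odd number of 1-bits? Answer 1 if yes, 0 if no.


0b1101010000110111 has 9 ones => parity 1

1


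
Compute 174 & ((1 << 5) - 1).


174 & 31 = 14

14


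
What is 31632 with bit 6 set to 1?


31632 | (1 << 6) = 31632 | 64 = 31696

31696


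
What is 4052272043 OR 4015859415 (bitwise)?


0b11110001100010001100001110101011 | 0b11101111010111010010011011010111 = 0b11111111110111011110011111111111 = 4292732927

4292732927


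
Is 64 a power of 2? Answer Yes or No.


0b1000000. Only one bit set => Yes

Yes


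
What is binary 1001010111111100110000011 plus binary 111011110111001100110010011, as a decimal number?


1001010111111100110000011 + 111011110111001100110010011 = 1000101001111001001100010110 = 145199894

145199894


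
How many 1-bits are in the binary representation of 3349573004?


0b11000111101001100110110110001100 has 17 set bits

17


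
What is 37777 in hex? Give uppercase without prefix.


37777 = 9391 hex

9391


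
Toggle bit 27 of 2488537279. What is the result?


2488537279 ^ (1 << 27) = 2488537279 ^ 134217728 = 2622755007

2622755007


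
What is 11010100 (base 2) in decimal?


11010100 in decimal = 212

212


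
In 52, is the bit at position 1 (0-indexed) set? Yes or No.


0b110100, bit 1 = 0. No

No


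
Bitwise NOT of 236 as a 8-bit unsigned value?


~0b11101100 = 0b10011 = 19 (8-bit unsigned)

19


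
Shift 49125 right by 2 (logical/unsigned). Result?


0b1011111111100101 >> 2 = 0b10111111111001 = 12281

12281


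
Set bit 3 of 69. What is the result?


69 | (1 << 3) = 69 | 8 = 77

77


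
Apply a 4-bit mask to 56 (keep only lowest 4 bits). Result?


56 & 15 = 8

8


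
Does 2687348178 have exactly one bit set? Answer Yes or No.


0b10100000001011011010110111010010. Multiple bits set => No

No


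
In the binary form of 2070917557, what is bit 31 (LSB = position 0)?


0b1111011011011111011000110110101, position 31 = 0

0


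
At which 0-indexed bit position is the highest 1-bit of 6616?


0b1100111011000. Highest set bit at position 12

12


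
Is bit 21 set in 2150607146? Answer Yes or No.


0b10000000001011111010100100101010, bit 21 = 1. Yes

Yes


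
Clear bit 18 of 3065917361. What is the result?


3065917361 & ~(1 << 18) = 3065655217

3065655217


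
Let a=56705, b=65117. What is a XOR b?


56705 ^ 65117 = 9180

9180


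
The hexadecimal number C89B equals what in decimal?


C89B hex = 51355 decimal

51355


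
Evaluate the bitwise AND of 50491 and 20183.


0b1100010100111011 & 0b100111011010111 = 0b100010000010011 = 17427

17427


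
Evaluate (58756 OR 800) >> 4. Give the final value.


Step 1: 58756 | 800 = 59300
Step 2: 59300 >> 4 = 3706

3706


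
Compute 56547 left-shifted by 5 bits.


0b1101110011100011 << 5 = 0b110111001110001100000 = 1809504

1809504


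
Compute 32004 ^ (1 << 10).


32004 ^ (1 << 10) = 32004 ^ 1024 = 30980

30980


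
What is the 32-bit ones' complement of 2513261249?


2513261249 ^ 4294967295 = 1781706046

1781706046


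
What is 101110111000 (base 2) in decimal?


101110111000 in decimal = 3000

3000


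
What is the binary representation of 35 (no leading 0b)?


35 = 100011 in binary

100011


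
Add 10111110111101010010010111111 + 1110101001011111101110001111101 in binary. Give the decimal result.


10111110111101010010010111111 + 1110101001011111101110001111101 = 10001101000011101000000100111100 = 2366538044

2366538044


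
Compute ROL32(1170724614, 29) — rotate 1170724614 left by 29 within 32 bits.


Rotate 0b1000101110001111101011100000110 left by 29 (32-bit) = 0b11001000101110001111101011100000 = 3367566048

3367566048


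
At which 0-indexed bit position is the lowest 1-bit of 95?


0b1011111. Lowest set bit at position 0

0


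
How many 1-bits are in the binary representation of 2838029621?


0b10101001001010001110010100110101 has 15 set bits

15


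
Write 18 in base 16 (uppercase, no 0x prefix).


18 = 12 hex

12


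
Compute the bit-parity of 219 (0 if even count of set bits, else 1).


0b11011011 has 6 ones => parity 0

0


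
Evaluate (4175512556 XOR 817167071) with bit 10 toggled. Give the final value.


Step 1: 4175512556 ^ 817167071 = 3361061171
Step 2: 3361061171 ^ (1 << 10) = 3361061171 ^ 1024 = 3361062195

3361062195


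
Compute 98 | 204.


0b1100010 | 0b11001100 = 0b11101110 = 238

238


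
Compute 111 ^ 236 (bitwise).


0b1101111 ^ 0b11101100 = 0b10000011 = 131

131


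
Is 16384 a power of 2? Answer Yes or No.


0b100000000000000. Only one bit set => Yes

Yes


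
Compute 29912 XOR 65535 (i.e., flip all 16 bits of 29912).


29912 ^ 65535 = 35623

35623


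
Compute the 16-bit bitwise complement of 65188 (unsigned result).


~0b1111111010100100 = 0b101011011 = 347 (16-bit unsigned)

347


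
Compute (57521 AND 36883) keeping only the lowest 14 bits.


Step 1: 57521 & 36883 = 32785
Step 2: 32785 & 16383 = 17

17


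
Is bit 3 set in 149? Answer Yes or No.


0b10010101, bit 3 = 0. No

No


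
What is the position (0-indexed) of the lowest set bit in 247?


0b11110111. Lowest set bit at position 0

0


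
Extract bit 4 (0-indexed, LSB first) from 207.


0b11001111, position 4 = 0

0


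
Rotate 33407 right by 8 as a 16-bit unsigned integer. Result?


Rotate 0b1000001001111111 right by 8 (16-bit) = 0b111111110000010 = 32642

32642


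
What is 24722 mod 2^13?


24722 & 8191 = 146

146


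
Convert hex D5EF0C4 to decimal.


D5EF0C4 hex = 224325828 decimal

224325828


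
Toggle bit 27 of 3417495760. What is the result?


3417495760 ^ (1 << 27) = 3417495760 ^ 134217728 = 3283278032

3283278032


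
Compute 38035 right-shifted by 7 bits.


0b1001010010010011 >> 7 = 0b100101001 = 297

297


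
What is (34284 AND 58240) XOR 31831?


Step 1: 34284 & 58240 = 33152
Step 2: 33152 ^ 31831 = 64983

64983


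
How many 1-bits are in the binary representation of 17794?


0b100010110000010 has 5 set bits

5


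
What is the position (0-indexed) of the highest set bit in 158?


0b10011110. Highest set bit at position 7

7


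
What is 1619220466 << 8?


0b1100000100000110101011111110010 << 8 = 0b110000010000011010101111111001000000000 = 414520439296

414520439296


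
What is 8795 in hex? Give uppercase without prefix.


8795 = 225B hex

225B


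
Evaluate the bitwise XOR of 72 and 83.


0b1001000 ^ 0b1010011 = 0b11011 = 27

27


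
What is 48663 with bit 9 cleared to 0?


48663 & ~(1 << 9) = 48151

48151


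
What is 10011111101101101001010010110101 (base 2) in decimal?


10011111101101101001010010110101 in decimal = 2679542965

2679542965


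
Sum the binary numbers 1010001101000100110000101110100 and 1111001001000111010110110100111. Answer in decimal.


1010001101000100110000101110100 + 1111001001000111010110110100111 = 11001010110001100000111100011011 = 3401977627

3401977627


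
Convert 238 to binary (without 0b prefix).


238 = 11101110 in binary

11101110


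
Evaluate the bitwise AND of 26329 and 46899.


0b110011011011001 & 0b1011011100110011 = 0b10011000010001 = 9745

9745


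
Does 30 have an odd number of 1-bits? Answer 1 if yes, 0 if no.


0b11110 has 4 ones => parity 0

0


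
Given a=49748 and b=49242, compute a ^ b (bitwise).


49748 ^ 49242 = 526

526


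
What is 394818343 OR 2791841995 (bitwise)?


0b10111100010000111001100100111 | 0b10100110011010000010000011001011 = 0b10110111111010000111001111101111 = 3085464559

3085464559


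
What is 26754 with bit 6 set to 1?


26754 | (1 << 6) = 26754 | 64 = 26818

26818


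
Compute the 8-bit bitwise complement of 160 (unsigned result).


~0b10100000 = 0b1011111 = 95 (8-bit unsigned)

95


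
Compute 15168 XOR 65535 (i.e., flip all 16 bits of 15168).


15168 ^ 65535 = 50367

50367


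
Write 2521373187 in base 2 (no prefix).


2521373187 = 10010110010010010001101000000011 in binary

10010110010010010001101000000011


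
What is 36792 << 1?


0b1000111110111000 << 1 = 0b10001111101110000 = 73584

73584


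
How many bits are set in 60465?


0b1110110000110001 has 8 set bits

8


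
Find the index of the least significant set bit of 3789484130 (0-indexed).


0b11100001110111101111000001100010. Lowest set bit at position 1

1


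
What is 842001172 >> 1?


0b110010001011111110101100010100 >> 1 = 0b11001000101111111010110001010 = 421000586

421000586


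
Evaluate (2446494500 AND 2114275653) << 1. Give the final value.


Step 1: 2446494500 & 2114275653 = 268437764
Step 2: 268437764 << 1 = 536875528

536875528


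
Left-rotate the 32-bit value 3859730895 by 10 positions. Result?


Rotate 0b11100110000011101101000111001111 left by 10 (32-bit) = 0b111011010001110011111110011000 = 994525080

994525080


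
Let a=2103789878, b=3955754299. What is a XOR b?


2103789878 ^ 3955754299 = 2527939597

2527939597


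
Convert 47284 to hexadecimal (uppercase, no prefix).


47284 = B8B4 hex

B8B4


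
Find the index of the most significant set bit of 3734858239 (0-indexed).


0b11011110100111010110100111111111. Highest set bit at position 31

31


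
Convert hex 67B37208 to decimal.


67B37208 hex = 1739813384 decimal

1739813384


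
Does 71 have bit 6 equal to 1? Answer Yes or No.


0b1000111, bit 6 = 1. Yes

Yes


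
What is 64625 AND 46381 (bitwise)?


0b1111110001110001 & 0b1011010100101101 = 0b1011010000100001 = 46113

46113


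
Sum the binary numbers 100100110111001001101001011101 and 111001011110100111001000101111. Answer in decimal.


100100110111001001101001011101 + 111001011110100111001000101111 = 1011110010101110000110010001100 = 1582763148

1582763148


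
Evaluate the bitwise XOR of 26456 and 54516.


0b110011101011000 ^ 0b1101010011110100 = 0b1011001110101100 = 45996

45996


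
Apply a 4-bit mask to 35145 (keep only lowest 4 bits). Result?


35145 & 15 = 9

9


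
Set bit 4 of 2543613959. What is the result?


2543613959 | (1 << 4) = 2543613959 | 16 = 2543613975

2543613975


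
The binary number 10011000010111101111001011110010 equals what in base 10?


10011000010111101111001011110010 in decimal = 2556359410

2556359410


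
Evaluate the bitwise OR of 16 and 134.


0b10000 | 0b10000110 = 0b10010110 = 150

150


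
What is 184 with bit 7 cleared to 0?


184 & ~(1 << 7) = 56

56


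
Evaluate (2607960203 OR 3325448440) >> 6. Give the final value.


Step 1: 2607960203 | 3325448440 = 3749073147
Step 2: 3749073147 >> 6 = 58579267

58579267


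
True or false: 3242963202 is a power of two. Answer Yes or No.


0b11000001010010111011000100000010. Multiple bits set => No

No


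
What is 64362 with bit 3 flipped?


64362 ^ (1 << 3) = 64362 ^ 8 = 64354

64354


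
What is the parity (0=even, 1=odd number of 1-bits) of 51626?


0b1100100110101010 has 8 ones => parity 0

0


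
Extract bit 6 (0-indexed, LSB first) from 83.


0b1010011, position 6 = 1

1


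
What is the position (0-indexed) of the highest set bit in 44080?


0b1010110000110000. Highest set bit at position 15

15


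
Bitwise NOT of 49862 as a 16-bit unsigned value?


~0b1100001011000110 = 0b11110100111001 = 15673 (16-bit unsigned)

15673


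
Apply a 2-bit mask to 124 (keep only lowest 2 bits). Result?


124 & 3 = 0

0


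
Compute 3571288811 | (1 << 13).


3571288811 | (1 << 13) = 3571288811 | 8192 = 3571297003

3571297003


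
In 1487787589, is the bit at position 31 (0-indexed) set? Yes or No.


0b1011000101011011101011001000101, bit 31 = 0. No

No


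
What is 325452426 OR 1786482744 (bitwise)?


0b10011011001100000001010001010 | 0b1101010011110111001000000111000 = 0b1111011011111111001001010111010 = 2071958202

2071958202


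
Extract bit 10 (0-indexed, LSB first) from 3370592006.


0b11001000111001110010011100000110, position 10 = 1

1


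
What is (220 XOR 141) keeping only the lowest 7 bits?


Step 1: 220 ^ 141 = 81
Step 2: 81 & 127 = 81

81


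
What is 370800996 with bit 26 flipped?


370800996 ^ (1 << 26) = 370800996 ^ 67108864 = 303692132

303692132


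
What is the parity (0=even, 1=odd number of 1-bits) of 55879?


0b1101101001000111 has 9 ones => parity 1

1


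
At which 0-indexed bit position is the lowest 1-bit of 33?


0b100001. Lowest set bit at position 0

0


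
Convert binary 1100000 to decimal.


1100000 in decimal = 96

96


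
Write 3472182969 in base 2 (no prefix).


3472182969 = 11001110111101010100111010111001 in binary

11001110111101010100111010111001


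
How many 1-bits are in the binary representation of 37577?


0b1001001011001001 has 7 set bits

7


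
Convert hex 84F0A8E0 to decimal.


84F0A8E0 hex = 2230364384 decimal

2230364384


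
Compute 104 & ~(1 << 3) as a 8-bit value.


104 & ~(1 << 3) = 96

96


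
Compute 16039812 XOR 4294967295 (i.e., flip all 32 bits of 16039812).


16039812 ^ 4294967295 = 4278927483

4278927483


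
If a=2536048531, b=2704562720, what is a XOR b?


2536048531 ^ 2704562720 = 907894195

907894195


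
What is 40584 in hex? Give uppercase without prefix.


40584 = 9E88 hex

9E88


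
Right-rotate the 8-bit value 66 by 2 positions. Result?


Rotate 0b1000010 right by 2 (8-bit) = 0b10010000 = 144

144


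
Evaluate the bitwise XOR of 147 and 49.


0b10010011 ^ 0b110001 = 0b10100010 = 162

162


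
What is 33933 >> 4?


0b1000010010001101 >> 4 = 0b100001001000 = 2120

2120


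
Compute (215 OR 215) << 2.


Step 1: 215 | 215 = 215
Step 2: 215 << 2 = 860

860


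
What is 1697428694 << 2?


0b1100101001011001011010011010110 << 2 = 0b110010100101100101101001101011000 = 6789714776

6789714776


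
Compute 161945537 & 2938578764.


0b1001101001110001011111000001 & 0b10101111001001110010011101001100 = 0b1001001001110000011101000000 = 153552704

153552704


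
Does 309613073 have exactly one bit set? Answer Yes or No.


0b10010011101000101001000010001. Multiple bits set => No

No


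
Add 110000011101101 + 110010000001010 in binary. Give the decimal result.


110000011101101 + 110010000001010 = 1100010011110111 = 50423

50423


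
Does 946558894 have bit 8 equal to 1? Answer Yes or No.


0b111000011010110101011110101110, bit 8 = 1. Yes

Yes


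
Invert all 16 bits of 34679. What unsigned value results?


34679 ^ 65535 = 30856

30856


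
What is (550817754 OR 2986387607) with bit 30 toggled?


Step 1: 550817754 | 2986387607 = 3000299487
Step 2: 3000299487 ^ (1 << 30) = 3000299487 ^ 1073741824 = 4074041311

4074041311


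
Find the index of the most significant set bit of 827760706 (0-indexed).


0b110001010101101010000001000010. Highest set bit at position 29

29


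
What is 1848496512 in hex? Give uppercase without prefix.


1848496512 = 6E2DD180 hex

6E2DD180


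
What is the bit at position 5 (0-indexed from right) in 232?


0b11101000, position 5 = 1

1


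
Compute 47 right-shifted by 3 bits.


0b101111 >> 3 = 0b101 = 5

5


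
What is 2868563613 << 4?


0b10101010111110101100111010011101 << 4 = 0b101010101111101011001110100111010000 = 45897017808

45897017808


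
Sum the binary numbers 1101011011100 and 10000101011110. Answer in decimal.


1101011011100 + 10000101011110 = 11110000111010 = 15418

15418


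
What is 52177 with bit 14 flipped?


52177 ^ (1 << 14) = 52177 ^ 16384 = 35793

35793


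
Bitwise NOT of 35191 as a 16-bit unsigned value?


~0b1000100101110111 = 0b111011010001000 = 30344 (16-bit unsigned)

30344


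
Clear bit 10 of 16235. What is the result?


16235 & ~(1 << 10) = 15211

15211


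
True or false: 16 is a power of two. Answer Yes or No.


0b10000. Only one bit set => Yes

Yes


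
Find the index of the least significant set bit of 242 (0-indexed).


0b11110010. Lowest set bit at position 1

1


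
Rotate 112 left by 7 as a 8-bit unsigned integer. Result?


Rotate 0b1110000 left by 7 (8-bit) = 0b111000 = 56

56


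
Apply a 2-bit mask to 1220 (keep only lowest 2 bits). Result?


1220 & 3 = 0

0


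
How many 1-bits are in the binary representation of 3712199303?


0b11011101010000111010101010000111 has 17 set bits

17


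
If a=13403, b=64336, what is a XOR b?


13403 ^ 64336 = 53003

53003


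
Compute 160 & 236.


0b10100000 & 0b11101100 = 0b10100000 = 160

160


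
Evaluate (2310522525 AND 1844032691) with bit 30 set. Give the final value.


Step 1: 2310522525 & 1844032691 = 161580177
Step 2: 161580177 | (1 << 30) = 161580177 | 1073741824 = 1235322001

1235322001


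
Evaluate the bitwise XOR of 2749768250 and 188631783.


0b10100011111001100010001000111010 ^ 0b1011001111100100101011100111 = 0b10101000110110000110100011011101 = 2832754909

2832754909


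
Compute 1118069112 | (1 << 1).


1118069112 | (1 << 1) = 1118069112 | 2 = 1118069114

1118069114


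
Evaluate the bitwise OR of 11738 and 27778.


0b10110111011010 | 0b110110010000010 = 0b110110111011010 = 28122

28122


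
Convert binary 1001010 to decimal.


1001010 in decimal = 74

74


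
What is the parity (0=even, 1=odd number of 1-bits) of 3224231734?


0b11000000001011011101111100110110 has 17 ones => parity 1

1


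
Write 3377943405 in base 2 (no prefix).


3377943405 = 11001001010101110101001101101101 in binary

11001001010101110101001101101101


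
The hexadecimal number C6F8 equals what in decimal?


C6F8 hex = 50936 decimal

50936


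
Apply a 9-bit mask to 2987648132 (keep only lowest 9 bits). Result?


2987648132 & 511 = 132

132


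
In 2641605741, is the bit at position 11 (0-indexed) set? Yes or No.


0b10011101011100111011010001101101, bit 11 = 0. No

No


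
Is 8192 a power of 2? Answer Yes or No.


0b10000000000000. Only one bit set => Yes

Yes


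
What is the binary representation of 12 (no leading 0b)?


12 = 1100 in binary

1100


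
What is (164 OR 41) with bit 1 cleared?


Step 1: 164 | 41 = 173
Step 2: 173 & ~(1 << 1) = 173

173


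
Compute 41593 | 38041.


0b1010001001111001 | 0b1001010010011001 = 0b1011011011111001 = 46841

46841


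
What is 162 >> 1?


0b10100010 >> 1 = 0b1010001 = 81

81


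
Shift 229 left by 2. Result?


0b11100101 << 2 = 0b1110010100 = 916

916


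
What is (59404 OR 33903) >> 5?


Step 1: 59404 | 33903 = 60527
Step 2: 60527 >> 5 = 1891

1891


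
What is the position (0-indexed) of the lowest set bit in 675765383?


0b101000010001110101110010000111. Lowest set bit at position 0

0


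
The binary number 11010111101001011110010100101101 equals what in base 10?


11010111101001011110010100101101 in decimal = 3617973549

3617973549


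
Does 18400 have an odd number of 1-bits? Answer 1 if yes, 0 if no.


0b100011111100000 has 7 ones => parity 1

1


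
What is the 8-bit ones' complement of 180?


180 ^ 255 = 75

75


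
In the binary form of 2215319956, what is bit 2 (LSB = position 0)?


0b10000100000010110001100110010100, position 2 = 1

1


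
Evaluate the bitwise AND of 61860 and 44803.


0b1111000110100100 & 0b1010111100000011 = 0b1010000100000000 = 41216

41216


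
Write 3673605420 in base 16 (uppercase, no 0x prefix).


3673605420 = DAF6C52C hex

DAF6C52C


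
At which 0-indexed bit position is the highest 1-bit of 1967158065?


0b1110101010000000111001100110001. Highest set bit at position 30

30


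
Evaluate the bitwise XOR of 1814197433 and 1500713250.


0b1101100001000100111010010111001 ^ 0b1011001011100110001000100100010 = 0b110101010100010110010110011011 = 894526875

894526875


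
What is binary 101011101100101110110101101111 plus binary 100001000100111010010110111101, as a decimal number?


101011101100101110110101101111 + 100001000100111010010110111101 = 1001100110001101001001100101100 = 1288082220

1288082220


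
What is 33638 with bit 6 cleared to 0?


33638 & ~(1 << 6) = 33574

33574


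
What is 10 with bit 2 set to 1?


10 | (1 << 2) = 10 | 4 = 14

14


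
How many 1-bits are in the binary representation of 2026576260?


0b1111000110010110001100110000100 has 14 set bits

14


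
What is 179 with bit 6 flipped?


179 ^ (1 << 6) = 179 ^ 64 = 243

243


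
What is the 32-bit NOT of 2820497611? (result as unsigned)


~0b10101000000111010110000011001011 = 0b1010111111000101001111100110100 = 1474469684 (32-bit unsigned)

1474469684


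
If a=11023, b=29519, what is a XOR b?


11023 ^ 29519 = 22592

22592


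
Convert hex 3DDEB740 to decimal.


3DDEB740 hex = 1038006080 decimal

1038006080


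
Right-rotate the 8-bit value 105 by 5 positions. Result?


Rotate 0b1101001 right by 5 (8-bit) = 0b1001011 = 75

75


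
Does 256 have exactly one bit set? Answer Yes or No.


0b100000000. Only one bit set => Yes

Yes


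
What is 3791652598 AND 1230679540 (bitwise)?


0b11100010000000000000011011110110 & 0b1001001010110101010110111110100 = 0b1000000000000000000010011110100 = 1073743092

1073743092


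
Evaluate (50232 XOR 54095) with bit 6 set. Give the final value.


Step 1: 50232 ^ 54095 = 6007
Step 2: 6007 | (1 << 6) = 6007 | 64 = 6007

6007


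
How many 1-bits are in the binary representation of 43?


0b101011 has 4 set bits

4


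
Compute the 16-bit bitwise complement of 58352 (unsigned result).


~0b1110001111110000 = 0b1110000001111 = 7183 (16-bit unsigned)

7183


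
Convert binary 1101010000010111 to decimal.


1101010000010111 in decimal = 54295

54295


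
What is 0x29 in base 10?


29 hex = 41 decimal

41


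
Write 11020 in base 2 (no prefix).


11020 = 10101100001100 in binary

10101100001100


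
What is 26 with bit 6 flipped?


26 ^ (1 << 6) = 26 ^ 64 = 90

90


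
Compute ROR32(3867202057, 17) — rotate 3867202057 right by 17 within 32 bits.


Rotate 0b11100110100000001101001000001001 right by 17 (32-bit) = 0b1101001000001001111001101000000 = 1761932096

1761932096


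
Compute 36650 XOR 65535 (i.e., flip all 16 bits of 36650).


36650 ^ 65535 = 28885

28885


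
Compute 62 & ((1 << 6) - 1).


62 & 63 = 62

62


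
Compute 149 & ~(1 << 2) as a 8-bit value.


149 & ~(1 << 2) = 145

145


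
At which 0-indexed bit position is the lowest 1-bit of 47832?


0b1011101011011000. Lowest set bit at position 3

3


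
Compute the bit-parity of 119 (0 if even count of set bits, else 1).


0b1110111 has 6 ones => parity 0

0


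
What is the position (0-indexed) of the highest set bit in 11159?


0b10101110010111. Highest set bit at position 13

13


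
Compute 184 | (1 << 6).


184 | (1 << 6) = 184 | 64 = 248

248


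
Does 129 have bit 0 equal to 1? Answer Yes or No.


0b10000001, bit 0 = 1. Yes

Yes


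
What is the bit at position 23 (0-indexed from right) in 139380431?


0b1000010011101100011011001111, position 23 = 0

0


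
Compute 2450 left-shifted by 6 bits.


0b100110010010 << 6 = 0b100110010010000000 = 156800

156800


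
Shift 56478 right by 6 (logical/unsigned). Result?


0b1101110010011110 >> 6 = 0b1101110010 = 882

882


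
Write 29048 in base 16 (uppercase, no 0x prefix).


29048 = 7178 hex

7178


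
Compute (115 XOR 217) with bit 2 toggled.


Step 1: 115 ^ 217 = 170
Step 2: 170 ^ (1 << 2) = 170 ^ 4 = 174

174


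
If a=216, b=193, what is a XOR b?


216 ^ 193 = 25

25


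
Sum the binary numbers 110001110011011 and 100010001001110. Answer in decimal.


110001110011011 + 100010001001110 = 1010011111101001 = 42985

42985


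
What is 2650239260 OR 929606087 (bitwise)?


0b10011101111101110111000100011100 | 0b110111011010001010100111000111 = 0b10111111111111111111100111011111 = 3221223903

3221223903


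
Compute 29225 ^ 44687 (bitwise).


0b111001000101001 ^ 0b1010111010001111 = 0b1101110010100110 = 56486

56486


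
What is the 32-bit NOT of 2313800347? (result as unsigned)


~0b10001001111010011100101010011011 = 0b1110110000101100011010101100100 = 1981166948 (32-bit unsigned)

1981166948


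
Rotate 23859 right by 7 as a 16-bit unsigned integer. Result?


Rotate 0b101110100110011 right by 7 (16-bit) = 0b110011010111010 = 26298

26298


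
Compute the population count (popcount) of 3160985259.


0b10111100011010001100111010101011 has 18 set bits

18


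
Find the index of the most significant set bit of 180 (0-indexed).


0b10110100. Highest set bit at position 7

7


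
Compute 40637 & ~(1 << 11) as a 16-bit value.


40637 & ~(1 << 11) = 38589

38589


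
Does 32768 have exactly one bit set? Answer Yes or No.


0b1000000000000000. Only one bit set => Yes

Yes


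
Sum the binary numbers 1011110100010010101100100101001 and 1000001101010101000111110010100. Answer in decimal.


1011110100010010101100100101001 + 1000001101010101000111110010100 = 10100000001100111110100010111101 = 2687756477

2687756477


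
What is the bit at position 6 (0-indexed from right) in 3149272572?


0b10111011101101100001010111111100, position 6 = 1

1


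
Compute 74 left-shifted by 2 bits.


0b1001010 << 2 = 0b100101000 = 296

296


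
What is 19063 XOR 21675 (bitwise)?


0b100101001110111 ^ 0b101010010101011 = 0b1111011011100 = 7900

7900


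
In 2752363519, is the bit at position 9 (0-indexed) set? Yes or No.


0b10100100000011011011101111111111, bit 9 = 1. Yes

Yes


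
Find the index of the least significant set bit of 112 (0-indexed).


0b1110000. Lowest set bit at position 4

4


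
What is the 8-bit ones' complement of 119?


119 ^ 255 = 136

136


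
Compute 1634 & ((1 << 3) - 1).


1634 & 7 = 2

2


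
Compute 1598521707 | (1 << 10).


1598521707 | (1 << 10) = 1598521707 | 1024 = 1598522731

1598522731


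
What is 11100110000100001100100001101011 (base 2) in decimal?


11100110000100001100100001101011 in decimal = 3859859563

3859859563


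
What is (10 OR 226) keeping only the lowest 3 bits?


Step 1: 10 | 226 = 234
Step 2: 234 & 7 = 2

2


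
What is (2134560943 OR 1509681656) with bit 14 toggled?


Step 1: 2134560943 | 1509681656 = 2147219967
Step 2: 2147219967 ^ (1 << 14) = 2147219967 ^ 16384 = 2147203583

2147203583


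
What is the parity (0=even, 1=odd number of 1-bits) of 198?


0b11000110 has 4 ones => parity 0

0


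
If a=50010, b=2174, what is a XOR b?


50010 ^ 2174 = 52004

52004


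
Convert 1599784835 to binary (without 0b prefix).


1599784835 = 1011111010110101100011110000011 in binary

1011111010110101100011110000011


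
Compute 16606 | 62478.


0b100000011011110 | 0b1111010000001110 = 0b1111010011011110 = 62686

62686


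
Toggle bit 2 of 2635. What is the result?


2635 ^ (1 << 2) = 2635 ^ 4 = 2639

2639


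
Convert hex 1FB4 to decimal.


1FB4 hex = 8116 decimal

8116


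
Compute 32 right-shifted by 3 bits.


0b100000 >> 3 = 0b100 = 4

4


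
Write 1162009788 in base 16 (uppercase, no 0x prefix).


1162009788 = 4542DCBC hex

4542DCBC


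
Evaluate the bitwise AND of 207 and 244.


0b11001111 & 0b11110100 = 0b11000100 = 196

196


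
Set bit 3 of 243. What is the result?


243 | (1 << 3) = 243 | 8 = 251

251


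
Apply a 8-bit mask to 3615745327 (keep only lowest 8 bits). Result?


3615745327 & 255 = 47

47


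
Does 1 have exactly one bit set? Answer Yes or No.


0b1. Only one bit set => Yes

Yes


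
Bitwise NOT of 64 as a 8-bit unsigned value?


~0b1000000 = 0b10111111 = 191 (8-bit unsigned)

191


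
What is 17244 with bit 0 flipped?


17244 ^ (1 << 0) = 17244 ^ 1 = 17245

17245


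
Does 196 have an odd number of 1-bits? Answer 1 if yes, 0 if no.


0b11000100 has 3 ones => parity 1

1


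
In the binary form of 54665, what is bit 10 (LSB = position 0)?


0b1101010110001001, position 10 = 1

1


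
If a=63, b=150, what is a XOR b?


63 ^ 150 = 169

169


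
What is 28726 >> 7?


0b111000000110110 >> 7 = 0b11100000 = 224

224


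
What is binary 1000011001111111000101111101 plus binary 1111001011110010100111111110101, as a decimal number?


1000011001111111000101111101 + 1111001011110010100111111110101 = 10000001111000010100000101110010 = 2179023218

2179023218


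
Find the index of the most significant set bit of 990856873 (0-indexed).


0b111011000011110100011010101001. Highest set bit at position 29

29


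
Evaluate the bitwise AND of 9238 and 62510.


0b10010000010110 & 0b1111010000101110 = 0b10010000000110 = 9222

9222


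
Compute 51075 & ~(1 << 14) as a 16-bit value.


51075 & ~(1 << 14) = 34691

34691


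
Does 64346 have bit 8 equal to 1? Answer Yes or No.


0b1111101101011010, bit 8 = 1. Yes

Yes


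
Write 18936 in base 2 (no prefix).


18936 = 100100111111000 in binary

100100111111000


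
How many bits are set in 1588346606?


0b1011110101011000011111011101110 has 20 set bits

20


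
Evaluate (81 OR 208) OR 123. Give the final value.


Step 1: 81 | 208 = 209
Step 2: 209 | 123 = 251

251


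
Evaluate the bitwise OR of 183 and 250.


0b10110111 | 0b11111010 = 0b11111111 = 255

255


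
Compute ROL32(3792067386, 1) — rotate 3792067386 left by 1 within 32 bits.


Rotate 0b11100010000001100101101100111010 left by 1 (32-bit) = 0b11000100000011001011011001110101 = 3289167477

3289167477


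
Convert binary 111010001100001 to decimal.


111010001100001 in decimal = 29793

29793


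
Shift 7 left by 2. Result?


0b111 << 2 = 0b11100 = 28

28


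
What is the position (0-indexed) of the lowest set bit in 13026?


0b11001011100010. Lowest set bit at position 1

1


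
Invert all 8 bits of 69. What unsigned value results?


69 ^ 255 = 186

186


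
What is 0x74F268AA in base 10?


74F268AA hex = 1962043562 decimal

1962043562


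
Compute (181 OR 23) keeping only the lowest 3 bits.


Step 1: 181 | 23 = 183
Step 2: 183 & 7 = 7

7


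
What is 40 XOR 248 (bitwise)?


0b101000 ^ 0b11111000 = 0b11010000 = 208

208


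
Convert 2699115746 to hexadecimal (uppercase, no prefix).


2699115746 = A0E13CE2 hex

A0E13CE2


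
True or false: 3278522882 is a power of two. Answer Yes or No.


0b11000011011010100100101000000010. Multiple bits set => No

No


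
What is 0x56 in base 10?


56 hex = 86 decimal

86


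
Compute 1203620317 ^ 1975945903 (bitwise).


0b1000111101111011100100111011101 ^ 0b1110101110001101000101010101111 = 0b110010011110110100001101110010 = 846938994

846938994


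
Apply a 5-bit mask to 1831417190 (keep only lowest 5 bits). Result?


1831417190 & 31 = 6

6


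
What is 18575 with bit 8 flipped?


18575 ^ (1 << 8) = 18575 ^ 256 = 18831

18831


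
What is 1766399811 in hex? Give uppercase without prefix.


1766399811 = 69491F43 hex

69491F43


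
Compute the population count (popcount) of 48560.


0b1011110110110000 has 9 set bits

9


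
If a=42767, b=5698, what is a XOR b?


42767 ^ 5698 = 45389

45389


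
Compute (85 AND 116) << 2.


Step 1: 85 & 116 = 84
Step 2: 84 << 2 = 336

336


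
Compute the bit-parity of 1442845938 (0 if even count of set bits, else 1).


0b1010110000000000001010011110010 has 11 ones => parity 1

1


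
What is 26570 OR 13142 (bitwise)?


0b110011111001010 | 0b11001101010110 = 0b111011111011110 = 30686

30686


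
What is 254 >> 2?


0b11111110 >> 2 = 0b111111 = 63

63


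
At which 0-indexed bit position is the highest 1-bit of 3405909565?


0b11001011000000100000111000111101. Highest set bit at position 31

31


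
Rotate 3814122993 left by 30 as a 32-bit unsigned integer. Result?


Rotate 0b11100011010101101110010111110001 left by 30 (32-bit) = 0b1111000110101011011100101111100 = 2027272572

2027272572


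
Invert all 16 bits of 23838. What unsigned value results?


23838 ^ 65535 = 41697

41697


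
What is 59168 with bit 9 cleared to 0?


59168 & ~(1 << 9) = 58656

58656


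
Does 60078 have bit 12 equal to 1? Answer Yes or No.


0b1110101010101110, bit 12 = 0. No

No


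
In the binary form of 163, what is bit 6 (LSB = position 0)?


0b10100011, position 6 = 0

0


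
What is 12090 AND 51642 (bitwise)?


0b10111100111010 & 0b1100100110111010 = 0b100100111010 = 2362

2362


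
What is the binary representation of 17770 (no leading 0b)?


17770 = 100010101101010 in binary

100010101101010


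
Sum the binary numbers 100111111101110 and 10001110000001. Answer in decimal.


100111111101110 + 10001110000001 = 111001101101111 = 29551

29551


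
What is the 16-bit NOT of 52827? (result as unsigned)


~0b1100111001011011 = 0b11000110100100 = 12708 (16-bit unsigned)

12708


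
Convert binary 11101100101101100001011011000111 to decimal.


11101100101101100001011011000111 in decimal = 3971356359

3971356359


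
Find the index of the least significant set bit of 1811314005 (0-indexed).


0b1101011111101100111010101010101. Lowest set bit at position 0

0


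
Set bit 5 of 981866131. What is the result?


981866131 | (1 << 5) = 981866131 | 32 = 981866163

981866163


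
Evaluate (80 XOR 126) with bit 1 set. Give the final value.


Step 1: 80 ^ 126 = 46
Step 2: 46 | (1 << 1) = 46 | 2 = 46

46


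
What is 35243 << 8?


0b1000100110101011 << 8 = 0b100010011010101100000000 = 9022208

9022208


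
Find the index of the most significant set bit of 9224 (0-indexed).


0b10010000001000. Highest set bit at position 13

13
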